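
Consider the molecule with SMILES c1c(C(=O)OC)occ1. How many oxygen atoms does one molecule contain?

Atom tally by fragment:
  furan ring core → C:4 H:4 O:1
  (− 1 ring H displaced by substituents)
  + COOCH3 → C:2 H:3 O:2
Element totals:
  C: 6
  H: 6
  O: 3

3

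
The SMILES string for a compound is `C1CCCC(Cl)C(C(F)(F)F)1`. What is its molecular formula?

Atom tally by fragment:
  cyclohexane ring core → C:6 H:12
  (− 2 ring H displaced by substituents)
  + Cl → Cl:1
  + CF3 → C:1 F:3
Element totals:
  C: 7
  H: 10
  Cl: 1
  F: 3

C7H10ClF3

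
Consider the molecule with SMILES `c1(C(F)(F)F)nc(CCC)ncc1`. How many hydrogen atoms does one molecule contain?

Atom tally by fragment:
  pyrimidine ring core → C:4 H:4 N:2
  (− 2 ring H displaced by substituents)
  + CF3 → C:1 F:3
  + CH2CH2CH3 → C:3 H:7
Element totals:
  C: 8
  H: 9
  F: 3
  N: 2

9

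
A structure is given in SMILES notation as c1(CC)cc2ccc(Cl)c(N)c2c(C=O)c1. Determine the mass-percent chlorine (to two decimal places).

15.17%

Atom tally by fragment:
  naphthalene ring system core → C:10 H:8
  (− 4 ring H displaced by substituents)
  + C2H5 → C:2 H:5
  + Cl → Cl:1
  + NH2 → N:1 H:2
  + CHO → C:1 H:1 O:1
Element totals:
  C: 13
  H: 12
  Cl: 1
  N: 1
  O: 1
Molecular formula: C13H12ClNO.
Molar mass = 233.695 g/mol.
Mass from Cl: 1 × 35.45 = 35.450 g/mol.
%Cl = 35.450 / 233.695 × 100 = 15.17%.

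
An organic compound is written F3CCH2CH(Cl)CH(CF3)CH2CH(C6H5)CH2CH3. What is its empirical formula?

C15H17ClF6

Atom tally by fragment:
  F3CCH2 → C:2 H:2 F:3
  CH(Cl) → C:1 H:1 Cl:1
  CH(CF3) → C:2 H:1 F:3
  CH2 → C:1 H:2
  CH(C6H5) → C:7 H:6
  CH2 → C:1 H:2
  CH3 → C:1 H:3
Element totals:
  C: 15
  H: 17
  Cl: 1
  F: 6
Molecular formula: C15H17ClF6.
gcd of subscripts (15, 1, 6, 17) = 1, so the empirical formula equals the molecular formula.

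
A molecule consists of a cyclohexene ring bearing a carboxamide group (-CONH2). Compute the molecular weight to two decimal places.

125.17 g/mol

Atom tally by fragment:
  cyclohexene ring core → C:6 H:10
  (− 1 ring H displaced by substituents)
  + CONH2 → C:1 H:2 O:1 N:1
Element totals:
  C: 7
  H: 11
  N: 1
  O: 1
Molecular formula: C7H11NO.
  M = 7(12.011) + 11(1.008) + 14.007 + 15.999
    = 84.077 + 11.088 + 14.007 + 15.999 = 125.171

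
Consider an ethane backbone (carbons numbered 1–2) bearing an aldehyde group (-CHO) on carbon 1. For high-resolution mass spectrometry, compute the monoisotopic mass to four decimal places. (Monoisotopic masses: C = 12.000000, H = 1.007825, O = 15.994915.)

Atom tally by fragment:
  OHCCH2 → C:2 H:3 O:1
  CH3 → C:1 H:3
Element totals:
  C: 3
  H: 6
  O: 1
Molecular formula: C3H6O.
  M = 3(12.0) + 6(1.007825) + 15.994915
    = 36.000000 + 6.046950 + 15.994915 = 58.041865

58.0419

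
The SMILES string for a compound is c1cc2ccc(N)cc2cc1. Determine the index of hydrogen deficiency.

Atom tally by fragment:
  naphthalene ring system core → C:10 H:8
  (− 1 ring H displaced by substituents)
  + NH2 → N:1 H:2
Element totals:
  C: 10
  H: 9
  N: 1
Molecular formula: C10H9N.
DoU = (2C + 2 + N − H − X) / 2 = (2·10 + 2 + 1 − 9 − 0) / 2 = 7.

7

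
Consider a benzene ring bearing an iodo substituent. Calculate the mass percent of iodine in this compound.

62.20%

Atom tally by fragment:
  benzene ring core → C:6 H:6
  (− 1 ring H displaced by substituents)
  + I → I:1
Element totals:
  C: 6
  H: 5
  I: 1
Molecular formula: C6H5I.
Molar mass = 204.010 g/mol.
Mass from I: 1 × 126.904 = 126.904 g/mol.
%I = 126.904 / 204.010 × 100 = 62.20%.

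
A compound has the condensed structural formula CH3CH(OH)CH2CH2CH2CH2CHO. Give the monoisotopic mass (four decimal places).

Atom tally by fragment:
  CH3 → C:1 H:3
  CH(OH) → C:1 H:2 O:1
  CH2 → C:1 H:2
  CH2 → C:1 H:2
  CH2 → C:1 H:2
  CH2CHO → C:2 H:3 O:1
Element totals:
  C: 7
  H: 14
  O: 2
Molecular formula: C7H14O2.
  M = 7(12.0) + 14(1.007825) + 2(15.994915)
    = 84.000000 + 14.109550 + 31.989830 = 130.099380

130.0994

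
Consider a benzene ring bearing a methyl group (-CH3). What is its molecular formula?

Atom tally by fragment:
  benzene ring core → C:6 H:6
  (− 1 ring H displaced by substituents)
  + CH3 → C:1 H:3
Element totals:
  C: 7
  H: 8

C7H8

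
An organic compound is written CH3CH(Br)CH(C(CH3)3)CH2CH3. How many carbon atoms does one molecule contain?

Element totals:
  C: 9
  H: 19
  Br: 1

9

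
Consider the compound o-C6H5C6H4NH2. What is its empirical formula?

Atom tally by fragment:
  benzene ring core → C:6 H:6
  (− 2 ring H displaced by substituents)
  + C6H5 → C:6 H:5
  + NH2 → N:1 H:2
Element totals:
  C: 12
  H: 11
  N: 1
Molecular formula: C12H11N.
gcd of subscripts (12, 11, 1) = 1, so the empirical formula equals the molecular formula.

C12H11N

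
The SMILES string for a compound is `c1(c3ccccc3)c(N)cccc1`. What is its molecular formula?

C12H11N

Atom tally by fragment:
  benzene ring core → C:6 H:6
  (− 2 ring H displaced by substituents)
  + C6H5 → C:6 H:5
  + NH2 → N:1 H:2
Element totals:
  C: 12
  H: 11
  N: 1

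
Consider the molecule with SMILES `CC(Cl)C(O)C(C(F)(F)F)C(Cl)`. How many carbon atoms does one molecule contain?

Atom tally by fragment:
  CH3 → C:1 H:3
  CH(Cl) → C:1 H:1 Cl:1
  CH(OH) → C:1 H:2 O:1
  CH(CF3) → C:2 H:1 F:3
  CH2Cl → C:1 H:2 Cl:1
Element totals:
  C: 6
  H: 9
  Cl: 2
  F: 3
  O: 1

6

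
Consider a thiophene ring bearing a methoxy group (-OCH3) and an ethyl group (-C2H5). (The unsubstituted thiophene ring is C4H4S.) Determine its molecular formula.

C7H10OS

Atom tally by fragment:
  thiophene ring core → C:4 H:4 S:1
  (− 2 ring H displaced by substituents)
  + OCH3 → C:1 H:3 O:1
  + C2H5 → C:2 H:5
Element totals:
  C: 7
  H: 10
  O: 1
  S: 1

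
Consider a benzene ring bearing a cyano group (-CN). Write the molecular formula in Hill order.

Atom tally by fragment:
  benzene ring core → C:6 H:6
  (− 1 ring H displaced by substituents)
  + CN → C:1 N:1
Element totals:
  C: 7
  H: 5
  N: 1

C7H5N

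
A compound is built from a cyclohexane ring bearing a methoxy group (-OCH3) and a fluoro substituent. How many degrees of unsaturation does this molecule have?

1

Atom tally by fragment:
  cyclohexane ring core → C:6 H:12
  (− 2 ring H displaced by substituents)
  + OCH3 → C:1 H:3 O:1
  + F → F:1
Element totals:
  C: 7
  H: 13
  F: 1
  O: 1
Molecular formula: C7H13FO.
DoU = (2C + 2 + N − H − X) / 2 = (2·7 + 2 + 0 − 13 − 1) / 2 = 1.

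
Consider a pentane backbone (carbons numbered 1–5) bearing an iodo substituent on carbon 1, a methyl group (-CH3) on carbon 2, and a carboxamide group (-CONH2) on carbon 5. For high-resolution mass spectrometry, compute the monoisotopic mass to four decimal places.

Atom tally by fragment:
  ICH2 → C:1 H:2 I:1
  CH(CH3) → C:2 H:4
  CH2 → C:1 H:2
  CH2 → C:1 H:2
  CH2CONH2 → C:2 H:4 O:1 N:1
Element totals:
  C: 7
  H: 14
  I: 1
  N: 1
  O: 1
Molecular formula: C7H14INO.
  M = 7(12.0) + 14(1.007825) + 126.904472 + 14.003074 + 15.994915
    = 84.000000 + 14.109550 + 126.904472 + 14.003074 + 15.994915 = 255.012011

255.0120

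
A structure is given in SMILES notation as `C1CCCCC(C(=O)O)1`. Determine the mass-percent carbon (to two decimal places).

Atom tally by fragment:
  cyclohexane ring core → C:6 H:12
  (− 1 ring H displaced by substituents)
  + COOH → C:1 H:1 O:2
Element totals:
  C: 7
  H: 12
  O: 2
Molecular formula: C7H12O2.
Molar mass = 128.171 g/mol.
Mass from C: 7 × 12.011 = 84.077 g/mol.
%C = 84.077 / 128.171 × 100 = 65.60%.

65.60%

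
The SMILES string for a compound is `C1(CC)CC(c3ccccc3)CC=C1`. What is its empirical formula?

Atom tally by fragment:
  cyclohexene ring core → C:6 H:10
  (− 2 ring H displaced by substituents)
  + C2H5 → C:2 H:5
  + C6H5 → C:6 H:5
Element totals:
  C: 14
  H: 18
Molecular formula: C14H18.
gcd of subscripts = 2; dividing each by 2:
  C: 14/2 = 7
  H: 18/2 = 9

C7H9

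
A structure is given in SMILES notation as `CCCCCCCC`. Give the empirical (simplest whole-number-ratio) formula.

C4H9

Atom tally by fragment:
  CH3 → C:1 H:3
  CH2 → C:1 H:2
  CH2 → C:1 H:2
  CH2 → C:1 H:2
  CH2 → C:1 H:2
  CH2 → C:1 H:2
  CH2 → C:1 H:2
  CH3 → C:1 H:3
Element totals:
  C: 8
  H: 18
Molecular formula: C8H18.
gcd of subscripts = 2; dividing each by 2:
  C: 8/2 = 4
  H: 18/2 = 9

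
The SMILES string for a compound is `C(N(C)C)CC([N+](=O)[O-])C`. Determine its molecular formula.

Atom tally by fragment:
  (CH3)2NCH2 → C:3 H:8 N:1
  CH2 → C:1 H:2
  CH(NO2) → C:1 H:1 N:1 O:2
  CH3 → C:1 H:3
Element totals:
  C: 6
  H: 14
  N: 2
  O: 2

C6H14N2O2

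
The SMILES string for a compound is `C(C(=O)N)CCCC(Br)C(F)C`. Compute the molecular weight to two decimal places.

Atom tally by fragment:
  H2NOCCH2 → C:2 H:4 O:1 N:1
  CH2 → C:1 H:2
  CH2 → C:1 H:2
  CH2 → C:1 H:2
  CH(Br) → C:1 H:1 Br:1
  CH(F) → C:1 H:1 F:1
  CH3 → C:1 H:3
Element totals:
  C: 8
  H: 15
  Br: 1
  F: 1
  N: 1
  O: 1
Molecular formula: C8H15BrFNO.
  M = 8(12.011) + 15(1.008) + 79.904 + 18.998 + 14.007 + 15.999
    = 96.088 + 15.120 + 79.904 + 18.998 + 14.007 + 15.999 = 240.116

240.12 g/mol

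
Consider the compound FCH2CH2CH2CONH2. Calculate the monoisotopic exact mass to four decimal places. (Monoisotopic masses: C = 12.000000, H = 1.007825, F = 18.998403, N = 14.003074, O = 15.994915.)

Atom tally by fragment:
  FCH2 → C:1 H:2 F:1
  CH2 → C:1 H:2
  CH2CONH2 → C:2 H:4 O:1 N:1
Element totals:
  C: 4
  H: 8
  F: 1
  N: 1
  O: 1
Molecular formula: C4H8FNO.
  M = 4(12.0) + 8(1.007825) + 18.998403 + 14.003074 + 15.994915
    = 48.000000 + 8.062600 + 18.998403 + 14.003074 + 15.994915 = 105.058992

105.0590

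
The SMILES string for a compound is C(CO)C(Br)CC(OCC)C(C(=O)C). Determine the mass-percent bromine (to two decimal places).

29.91%

Atom tally by fragment:
  HOCH2CH2 → C:2 H:5 O:1
  CH(Br) → C:1 H:1 Br:1
  CH2 → C:1 H:2
  CH(OC2H5) → C:3 H:6 O:1
  CH2COCH3 → C:3 H:5 O:1
Element totals:
  C: 10
  H: 19
  Br: 1
  O: 3
Molecular formula: C10H19BrO3.
Molar mass = 267.163 g/mol.
Mass from Br: 1 × 79.904 = 79.904 g/mol.
%Br = 79.904 / 267.163 × 100 = 29.91%.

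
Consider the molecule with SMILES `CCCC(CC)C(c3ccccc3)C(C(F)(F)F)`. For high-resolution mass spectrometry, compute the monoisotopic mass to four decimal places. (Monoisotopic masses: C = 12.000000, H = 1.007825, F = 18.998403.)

258.1595

Atom tally by fragment:
  CH3 → C:1 H:3
  CH2 → C:1 H:2
  CH2 → C:1 H:2
  CH(C2H5) → C:3 H:6
  CH(C6H5) → C:7 H:6
  CH2CF3 → C:2 H:2 F:3
Element totals:
  C: 15
  H: 21
  F: 3
Molecular formula: C15H21F3.
  M = 15(12.0) + 21(1.007825) + 3(18.998403)
    = 180.000000 + 21.164325 + 56.995209 = 258.159534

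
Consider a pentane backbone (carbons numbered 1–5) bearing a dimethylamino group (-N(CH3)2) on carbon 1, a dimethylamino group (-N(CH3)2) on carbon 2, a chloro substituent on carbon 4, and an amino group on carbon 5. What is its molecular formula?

Atom tally by fragment:
  (CH3)2NCH2 → C:3 H:8 N:1
  CH(N(CH3)2) → C:3 H:7 N:1
  CH2 → C:1 H:2
  CH(Cl) → C:1 H:1 Cl:1
  CH2NH2 → C:1 H:4 N:1
Element totals:
  C: 9
  H: 22
  Cl: 1
  N: 3

C9H22ClN3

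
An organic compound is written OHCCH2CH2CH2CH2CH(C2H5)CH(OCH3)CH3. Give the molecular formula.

Atom tally by fragment:
  OHCCH2 → C:2 H:3 O:1
  CH2 → C:1 H:2
  CH2 → C:1 H:2
  CH2 → C:1 H:2
  CH(C2H5) → C:3 H:6
  CH(OCH3) → C:2 H:4 O:1
  CH3 → C:1 H:3
Element totals:
  C: 11
  H: 22
  O: 2

C11H22O2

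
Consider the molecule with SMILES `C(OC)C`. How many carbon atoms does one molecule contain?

3

Atom tally by fragment:
  CH3OCH2 → C:2 H:5 O:1
  CH3 → C:1 H:3
Element totals:
  C: 3
  H: 8
  O: 1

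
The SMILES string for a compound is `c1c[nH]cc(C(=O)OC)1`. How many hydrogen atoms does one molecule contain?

7

Atom tally by fragment:
  pyrrole ring core → C:4 H:5 N:1
  (− 1 ring H displaced by substituents)
  + COOCH3 → C:2 H:3 O:2
Element totals:
  C: 6
  H: 7
  N: 1
  O: 2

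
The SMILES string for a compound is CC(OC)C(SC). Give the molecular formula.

Atom tally by fragment:
  CH3 → C:1 H:3
  CH(OCH3) → C:2 H:4 O:1
  CH2SCH3 → C:2 H:5 S:1
Element totals:
  C: 5
  H: 12
  O: 1
  S: 1

C5H12OS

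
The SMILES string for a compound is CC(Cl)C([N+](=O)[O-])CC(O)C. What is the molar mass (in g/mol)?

Atom tally by fragment:
  CH3 → C:1 H:3
  CH(Cl) → C:1 H:1 Cl:1
  CH(NO2) → C:1 H:1 N:1 O:2
  CH2 → C:1 H:2
  CH(OH) → C:1 H:2 O:1
  CH3 → C:1 H:3
Element totals:
  C: 6
  H: 12
  Cl: 1
  N: 1
  O: 3
Molecular formula: C6H12ClNO3.
  M = 6(12.011) + 12(1.008) + 35.45 + 14.007 + 3(15.999)
    = 72.066 + 12.096 + 35.450 + 14.007 + 47.997 = 181.616

181.62 g/mol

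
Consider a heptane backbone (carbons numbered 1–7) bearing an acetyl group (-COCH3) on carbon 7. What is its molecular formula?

C9H18O

Atom tally by fragment:
  CH3 → C:1 H:3
  CH2 → C:1 H:2
  CH2 → C:1 H:2
  CH2 → C:1 H:2
  CH2 → C:1 H:2
  CH2 → C:1 H:2
  CH2COCH3 → C:3 H:5 O:1
Element totals:
  C: 9
  H: 18
  O: 1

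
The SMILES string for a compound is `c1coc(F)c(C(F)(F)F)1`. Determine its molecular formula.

Atom tally by fragment:
  furan ring core → C:4 H:4 O:1
  (− 2 ring H displaced by substituents)
  + F → F:1
  + CF3 → C:1 F:3
Element totals:
  C: 5
  H: 2
  F: 4
  O: 1

C5H2F4O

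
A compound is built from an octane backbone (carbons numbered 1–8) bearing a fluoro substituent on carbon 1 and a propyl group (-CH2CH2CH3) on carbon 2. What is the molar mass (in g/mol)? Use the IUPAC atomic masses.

174.30 g/mol

Atom tally by fragment:
  FCH2 → C:1 H:2 F:1
  CH(CH2CH2CH3) → C:4 H:8
  CH2 → C:1 H:2
  CH2 → C:1 H:2
  CH2 → C:1 H:2
  CH2 → C:1 H:2
  CH2 → C:1 H:2
  CH3 → C:1 H:3
Element totals:
  C: 11
  H: 23
  F: 1
Molecular formula: C11H23F.
  M = 11(12.011) + 23(1.008) + 18.998
    = 132.121 + 23.184 + 18.998 = 174.303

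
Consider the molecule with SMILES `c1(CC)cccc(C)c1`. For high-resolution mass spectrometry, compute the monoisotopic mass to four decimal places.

120.0939

Atom tally by fragment:
  benzene ring core → C:6 H:6
  (− 2 ring H displaced by substituents)
  + C2H5 → C:2 H:5
  + CH3 → C:1 H:3
Element totals:
  C: 9
  H: 12
Molecular formula: C9H12.
  M = 9(12.0) + 12(1.007825)
    = 108.000000 + 12.093900 = 120.093900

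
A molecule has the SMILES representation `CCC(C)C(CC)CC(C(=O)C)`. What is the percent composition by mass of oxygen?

Atom tally by fragment:
  CH3 → C:1 H:3
  CH2 → C:1 H:2
  CH(CH3) → C:2 H:4
  CH(C2H5) → C:3 H:6
  CH2 → C:1 H:2
  CH2COCH3 → C:3 H:5 O:1
Element totals:
  C: 11
  H: 22
  O: 1
Molecular formula: C11H22O.
Molar mass = 170.296 g/mol.
Mass from O: 1 × 15.999 = 15.999 g/mol.
%O = 15.999 / 170.296 × 100 = 9.39%.

9.39%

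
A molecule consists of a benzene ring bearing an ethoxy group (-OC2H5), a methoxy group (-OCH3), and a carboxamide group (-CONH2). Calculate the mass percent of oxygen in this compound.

24.59%

Atom tally by fragment:
  benzene ring core → C:6 H:6
  (− 3 ring H displaced by substituents)
  + OC2H5 → C:2 H:5 O:1
  + OCH3 → C:1 H:3 O:1
  + CONH2 → C:1 H:2 O:1 N:1
Element totals:
  C: 10
  H: 13
  N: 1
  O: 3
Molecular formula: C10H13NO3.
Molar mass = 195.218 g/mol.
Mass from O: 3 × 15.999 = 47.997 g/mol.
%O = 47.997 / 195.218 × 100 = 24.59%.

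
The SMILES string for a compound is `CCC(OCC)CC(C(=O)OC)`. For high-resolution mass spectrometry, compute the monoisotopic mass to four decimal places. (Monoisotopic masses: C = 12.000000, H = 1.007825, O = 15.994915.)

Atom tally by fragment:
  CH3 → C:1 H:3
  CH2 → C:1 H:2
  CH(OC2H5) → C:3 H:6 O:1
  CH2 → C:1 H:2
  CH2COOCH3 → C:3 H:5 O:2
Element totals:
  C: 9
  H: 18
  O: 3
Molecular formula: C9H18O3.
  M = 9(12.0) + 18(1.007825) + 3(15.994915)
    = 108.000000 + 18.140850 + 47.984745 = 174.125595

174.1256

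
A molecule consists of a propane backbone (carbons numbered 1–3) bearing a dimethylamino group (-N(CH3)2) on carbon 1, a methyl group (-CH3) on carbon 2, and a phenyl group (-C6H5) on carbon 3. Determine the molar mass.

177.29 g/mol

Atom tally by fragment:
  (CH3)2NCH2 → C:3 H:8 N:1
  CH(CH3) → C:2 H:4
  CH2C6H5 → C:7 H:7
Element totals:
  C: 12
  H: 19
  N: 1
Molecular formula: C12H19N.
  M = 12(12.011) + 19(1.008) + 14.007
    = 144.132 + 19.152 + 14.007 = 177.291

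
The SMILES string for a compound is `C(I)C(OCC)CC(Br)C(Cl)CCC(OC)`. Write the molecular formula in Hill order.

C11H21BrClIO2

Atom tally by fragment:
  ICH2 → C:1 H:2 I:1
  CH(OC2H5) → C:3 H:6 O:1
  CH2 → C:1 H:2
  CH(Br) → C:1 H:1 Br:1
  CH(Cl) → C:1 H:1 Cl:1
  CH2 → C:1 H:2
  CH2 → C:1 H:2
  CH2OCH3 → C:2 H:5 O:1
Element totals:
  C: 11
  H: 21
  Br: 1
  Cl: 1
  I: 1
  O: 2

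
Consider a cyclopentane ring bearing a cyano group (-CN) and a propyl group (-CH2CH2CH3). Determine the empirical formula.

Atom tally by fragment:
  cyclopentane ring core → C:5 H:10
  (− 2 ring H displaced by substituents)
  + CN → C:1 N:1
  + CH2CH2CH3 → C:3 H:7
Element totals:
  C: 9
  H: 15
  N: 1
Molecular formula: C9H15N.
gcd of subscripts (9, 15, 1) = 1, so the empirical formula equals the molecular formula.

C9H15N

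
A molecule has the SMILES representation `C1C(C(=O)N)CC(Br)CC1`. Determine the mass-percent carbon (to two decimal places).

Atom tally by fragment:
  cyclohexane ring core → C:6 H:12
  (− 2 ring H displaced by substituents)
  + CONH2 → C:1 H:2 O:1 N:1
  + Br → Br:1
Element totals:
  C: 7
  H: 12
  Br: 1
  N: 1
  O: 1
Molecular formula: C7H12BrNO.
Molar mass = 206.083 g/mol.
Mass from C: 7 × 12.011 = 84.077 g/mol.
%C = 84.077 / 206.083 × 100 = 40.80%.

40.80%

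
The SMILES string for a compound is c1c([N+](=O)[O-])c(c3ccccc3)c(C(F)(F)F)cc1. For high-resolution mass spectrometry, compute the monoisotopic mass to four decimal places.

267.0507

Atom tally by fragment:
  benzene ring core → C:6 H:6
  (− 3 ring H displaced by substituents)
  + NO2 → N:1 O:2
  + C6H5 → C:6 H:5
  + CF3 → C:1 F:3
Element totals:
  C: 13
  H: 8
  F: 3
  N: 1
  O: 2
Molecular formula: C13H8F3NO2.
  M = 13(12.0) + 8(1.007825) + 3(18.998403) + 14.003074 + 2(15.994915)
    = 156.000000 + 8.062600 + 56.995209 + 14.003074 + 31.989830 = 267.050713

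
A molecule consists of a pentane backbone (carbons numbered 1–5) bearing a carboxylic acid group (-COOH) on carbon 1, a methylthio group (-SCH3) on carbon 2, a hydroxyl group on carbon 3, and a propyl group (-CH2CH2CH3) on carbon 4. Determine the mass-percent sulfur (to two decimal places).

Atom tally by fragment:
  HOOCCH2 → C:2 H:3 O:2
  CH(SCH3) → C:2 H:4 S:1
  CH(OH) → C:1 H:2 O:1
  CH(CH2CH2CH3) → C:4 H:8
  CH3 → C:1 H:3
Element totals:
  C: 10
  H: 20
  O: 3
  S: 1
Molecular formula: C10H20O3S.
Molar mass = 220.327 g/mol.
Mass from S: 1 × 32.06 = 32.060 g/mol.
%S = 32.060 / 220.327 × 100 = 14.55%.

14.55%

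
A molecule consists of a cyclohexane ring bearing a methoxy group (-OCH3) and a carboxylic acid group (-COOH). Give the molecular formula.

C8H14O3

Atom tally by fragment:
  cyclohexane ring core → C:6 H:12
  (− 2 ring H displaced by substituents)
  + OCH3 → C:1 H:3 O:1
  + COOH → C:1 H:1 O:2
Element totals:
  C: 8
  H: 14
  O: 3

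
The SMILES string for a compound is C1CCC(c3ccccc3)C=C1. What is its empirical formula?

Atom tally by fragment:
  cyclohexene ring core → C:6 H:10
  (− 1 ring H displaced by substituents)
  + C6H5 → C:6 H:5
Element totals:
  C: 12
  H: 14
Molecular formula: C12H14.
gcd of subscripts = 2; dividing each by 2:
  C: 12/2 = 6
  H: 14/2 = 7

C6H7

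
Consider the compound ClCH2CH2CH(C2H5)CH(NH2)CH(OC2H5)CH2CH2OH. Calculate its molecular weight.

Atom tally by fragment:
  ClCH2 → C:1 H:2 Cl:1
  CH2 → C:1 H:2
  CH(C2H5) → C:3 H:6
  CH(NH2) → C:1 H:3 N:1
  CH(OC2H5) → C:3 H:6 O:1
  CH2 → C:1 H:2
  CH2OH → C:1 H:3 O:1
Element totals:
  C: 11
  H: 24
  Cl: 1
  N: 1
  O: 2
Molecular formula: C11H24ClNO2.
  M = 11(12.011) + 24(1.008) + 35.45 + 14.007 + 2(15.999)
    = 132.121 + 24.192 + 35.450 + 14.007 + 31.998 = 237.768

237.77 g/mol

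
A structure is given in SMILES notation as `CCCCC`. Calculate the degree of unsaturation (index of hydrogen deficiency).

0

Atom tally by fragment:
  CH3 → C:1 H:3
  CH2 → C:1 H:2
  CH2 → C:1 H:2
  CH2 → C:1 H:2
  CH3 → C:1 H:3
Element totals:
  C: 5
  H: 12
Molecular formula: C5H12.
DoU = (2C + 2 + N − H − X) / 2 = (2·5 + 2 + 0 − 12 − 0) / 2 = 0.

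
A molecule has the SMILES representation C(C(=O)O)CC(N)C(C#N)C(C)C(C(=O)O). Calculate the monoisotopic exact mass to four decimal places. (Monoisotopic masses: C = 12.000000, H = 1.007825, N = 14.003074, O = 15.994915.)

Atom tally by fragment:
  HOOCCH2 → C:2 H:3 O:2
  CH2 → C:1 H:2
  CH(NH2) → C:1 H:3 N:1
  CH(CN) → C:2 H:1 N:1
  CH(CH3) → C:2 H:4
  CH2COOH → C:2 H:3 O:2
Element totals:
  C: 10
  H: 16
  N: 2
  O: 4
Molecular formula: C10H16N2O4.
  M = 10(12.0) + 16(1.007825) + 2(14.003074) + 4(15.994915)
    = 120.000000 + 16.125200 + 28.006148 + 63.979660 = 228.111008

228.1110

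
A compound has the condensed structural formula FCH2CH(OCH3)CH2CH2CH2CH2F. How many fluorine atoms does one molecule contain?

Atom tally by fragment:
  FCH2 → C:1 H:2 F:1
  CH(OCH3) → C:2 H:4 O:1
  CH2 → C:1 H:2
  CH2 → C:1 H:2
  CH2 → C:1 H:2
  CH2F → C:1 H:2 F:1
Element totals:
  C: 7
  H: 14
  F: 2
  O: 1

2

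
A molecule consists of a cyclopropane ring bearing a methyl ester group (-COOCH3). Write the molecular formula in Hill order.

Atom tally by fragment:
  cyclopropane ring core → C:3 H:6
  (− 1 ring H displaced by substituents)
  + COOCH3 → C:2 H:3 O:2
Element totals:
  C: 5
  H: 8
  O: 2

C5H8O2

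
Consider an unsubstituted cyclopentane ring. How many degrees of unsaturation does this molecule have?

Atom tally by fragment:
  cyclopentane ring core → C:5 H:10
Element totals:
  C: 5
  H: 10
Molecular formula: C5H10.
DoU = (2C + 2 + N − H − X) / 2 = (2·5 + 2 + 0 − 10 − 0) / 2 = 1.

1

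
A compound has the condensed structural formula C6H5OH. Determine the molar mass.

Element totals:
  C: 6
  H: 6
  O: 1
Molecular formula: C6H6O.
  M = 6(12.011) + 6(1.008) + 15.999
    = 72.066 + 6.048 + 15.999 = 94.113

94.11 g/mol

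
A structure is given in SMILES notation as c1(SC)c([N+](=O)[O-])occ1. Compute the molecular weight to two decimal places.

Atom tally by fragment:
  furan ring core → C:4 H:4 O:1
  (− 2 ring H displaced by substituents)
  + SCH3 → C:1 H:3 S:1
  + NO2 → N:1 O:2
Element totals:
  C: 5
  H: 5
  N: 1
  O: 3
  S: 1
Molecular formula: C5H5NO3S.
  M = 5(12.011) + 5(1.008) + 14.007 + 3(15.999) + 32.06
    = 60.055 + 5.040 + 14.007 + 47.997 + 32.060 = 159.159

159.16 g/mol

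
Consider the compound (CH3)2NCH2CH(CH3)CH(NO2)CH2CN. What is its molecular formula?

Element totals:
  C: 8
  H: 15
  N: 3
  O: 2

C8H15N3O2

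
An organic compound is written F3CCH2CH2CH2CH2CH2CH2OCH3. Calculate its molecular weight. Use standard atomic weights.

184.20 g/mol

Element totals:
  C: 8
  H: 15
  F: 3
  O: 1
Molecular formula: C8H15F3O.
  M = 8(12.011) + 15(1.008) + 3(18.998) + 15.999
    = 96.088 + 15.120 + 56.994 + 15.999 = 184.201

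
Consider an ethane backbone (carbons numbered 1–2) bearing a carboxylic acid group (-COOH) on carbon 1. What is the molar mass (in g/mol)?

Atom tally by fragment:
  HOOCCH2 → C:2 H:3 O:2
  CH3 → C:1 H:3
Element totals:
  C: 3
  H: 6
  O: 2
Molecular formula: C3H6O2.
  M = 3(12.011) + 6(1.008) + 2(15.999)
    = 36.033 + 6.048 + 31.998 = 74.079

74.08 g/mol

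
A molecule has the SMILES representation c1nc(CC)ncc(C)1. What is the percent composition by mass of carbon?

Atom tally by fragment:
  pyrimidine ring core → C:4 H:4 N:2
  (− 2 ring H displaced by substituents)
  + C2H5 → C:2 H:5
  + CH3 → C:1 H:3
Element totals:
  C: 7
  H: 10
  N: 2
Molecular formula: C7H10N2.
Molar mass = 122.171 g/mol.
Mass from C: 7 × 12.011 = 84.077 g/mol.
%C = 84.077 / 122.171 × 100 = 68.82%.

68.82%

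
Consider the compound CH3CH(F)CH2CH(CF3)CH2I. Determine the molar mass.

Atom tally by fragment:
  CH3 → C:1 H:3
  CH(F) → C:1 H:1 F:1
  CH2 → C:1 H:2
  CH(CF3) → C:2 H:1 F:3
  CH2I → C:1 H:2 I:1
Element totals:
  C: 6
  H: 9
  F: 4
  I: 1
Molecular formula: C6H9F4I.
  M = 6(12.011) + 9(1.008) + 4(18.998) + 126.904
    = 72.066 + 9.072 + 75.992 + 126.904 = 284.034

284.03 g/mol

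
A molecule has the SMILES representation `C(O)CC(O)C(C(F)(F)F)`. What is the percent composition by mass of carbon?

Atom tally by fragment:
  HOCH2 → C:1 H:3 O:1
  CH2 → C:1 H:2
  CH(OH) → C:1 H:2 O:1
  CH2CF3 → C:2 H:2 F:3
Element totals:
  C: 5
  H: 9
  F: 3
  O: 2
Molecular formula: C5H9F3O2.
Molar mass = 158.119 g/mol.
Mass from C: 5 × 12.011 = 60.055 g/mol.
%C = 60.055 / 158.119 × 100 = 37.98%.

37.98%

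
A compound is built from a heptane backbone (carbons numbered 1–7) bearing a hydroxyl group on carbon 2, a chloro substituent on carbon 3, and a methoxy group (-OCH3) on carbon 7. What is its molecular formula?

Atom tally by fragment:
  CH3 → C:1 H:3
  CH(OH) → C:1 H:2 O:1
  CH(Cl) → C:1 H:1 Cl:1
  CH2 → C:1 H:2
  CH2 → C:1 H:2
  CH2 → C:1 H:2
  CH2OCH3 → C:2 H:5 O:1
Element totals:
  C: 8
  H: 17
  Cl: 1
  O: 2

C8H17ClO2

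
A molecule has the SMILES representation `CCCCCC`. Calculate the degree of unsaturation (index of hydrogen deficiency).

Atom tally by fragment:
  CH3 → C:1 H:3
  CH2 → C:1 H:2
  CH2 → C:1 H:2
  CH2 → C:1 H:2
  CH2 → C:1 H:2
  CH3 → C:1 H:3
Element totals:
  C: 6
  H: 14
Molecular formula: C6H14.
DoU = (2C + 2 + N − H − X) / 2 = (2·6 + 2 + 0 − 14 − 0) / 2 = 0.

0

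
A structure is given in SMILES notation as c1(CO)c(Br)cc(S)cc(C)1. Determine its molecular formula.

C8H9BrOS

Atom tally by fragment:
  benzene ring core → C:6 H:6
  (− 4 ring H displaced by substituents)
  + CH2OH → C:1 H:3 O:1
  + Br → Br:1
  + SH → S:1 H:1
  + CH3 → C:1 H:3
Element totals:
  C: 8
  H: 9
  Br: 1
  O: 1
  S: 1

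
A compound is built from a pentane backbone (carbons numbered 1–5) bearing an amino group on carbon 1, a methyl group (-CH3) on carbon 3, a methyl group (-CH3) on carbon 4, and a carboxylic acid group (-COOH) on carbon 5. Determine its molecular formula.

Atom tally by fragment:
  H2NCH2 → C:1 H:4 N:1
  CH2 → C:1 H:2
  CH(CH3) → C:2 H:4
  CH(CH3) → C:2 H:4
  CH2COOH → C:2 H:3 O:2
Element totals:
  C: 8
  H: 17
  N: 1
  O: 2

C8H17NO2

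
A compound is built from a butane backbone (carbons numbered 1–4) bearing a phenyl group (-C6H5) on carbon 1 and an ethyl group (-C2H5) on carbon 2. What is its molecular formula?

Atom tally by fragment:
  C6H5CH2 → C:7 H:7
  CH(C2H5) → C:3 H:6
  CH2 → C:1 H:2
  CH3 → C:1 H:3
Element totals:
  C: 12
  H: 18

C12H18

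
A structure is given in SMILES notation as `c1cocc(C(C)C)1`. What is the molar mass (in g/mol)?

Atom tally by fragment:
  furan ring core → C:4 H:4 O:1
  (− 1 ring H displaced by substituents)
  + CH(CH3)2 → C:3 H:7
Element totals:
  C: 7
  H: 10
  O: 1
Molecular formula: C7H10O.
  M = 7(12.011) + 10(1.008) + 15.999
    = 84.077 + 10.080 + 15.999 = 110.156

110.16 g/mol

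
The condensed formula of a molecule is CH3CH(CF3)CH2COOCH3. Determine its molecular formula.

C6H9F3O2

Atom tally by fragment:
  CH3 → C:1 H:3
  CH(CF3) → C:2 H:1 F:3
  CH2COOCH3 → C:3 H:5 O:2
Element totals:
  C: 6
  H: 9
  F: 3
  O: 2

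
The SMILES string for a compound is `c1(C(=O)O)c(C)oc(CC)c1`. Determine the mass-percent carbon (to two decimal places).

62.33%

Atom tally by fragment:
  furan ring core → C:4 H:4 O:1
  (− 3 ring H displaced by substituents)
  + COOH → C:1 H:1 O:2
  + CH3 → C:1 H:3
  + C2H5 → C:2 H:5
Element totals:
  C: 8
  H: 10
  O: 3
Molecular formula: C8H10O3.
Molar mass = 154.165 g/mol.
Mass from C: 8 × 12.011 = 96.088 g/mol.
%C = 96.088 / 154.165 × 100 = 62.33%.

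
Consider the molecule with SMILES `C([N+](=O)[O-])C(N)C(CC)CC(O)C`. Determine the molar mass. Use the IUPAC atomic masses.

Atom tally by fragment:
  O2NCH2 → C:1 H:2 N:1 O:2
  CH(NH2) → C:1 H:3 N:1
  CH(C2H5) → C:3 H:6
  CH2 → C:1 H:2
  CH(OH) → C:1 H:2 O:1
  CH3 → C:1 H:3
Element totals:
  C: 8
  H: 18
  N: 2
  O: 3
Molecular formula: C8H18N2O3.
  M = 8(12.011) + 18(1.008) + 2(14.007) + 3(15.999)
    = 96.088 + 18.144 + 28.014 + 47.997 = 190.243

190.24 g/mol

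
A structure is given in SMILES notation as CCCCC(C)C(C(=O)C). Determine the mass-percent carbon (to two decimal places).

76.00%

Atom tally by fragment:
  CH3 → C:1 H:3
  CH2 → C:1 H:2
  CH2 → C:1 H:2
  CH2 → C:1 H:2
  CH(CH3) → C:2 H:4
  CH2COCH3 → C:3 H:5 O:1
Element totals:
  C: 9
  H: 18
  O: 1
Molecular formula: C9H18O.
Molar mass = 142.242 g/mol.
Mass from C: 9 × 12.011 = 108.099 g/mol.
%C = 108.099 / 142.242 × 100 = 76.00%.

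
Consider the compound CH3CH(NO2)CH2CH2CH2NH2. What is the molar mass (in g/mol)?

Atom tally by fragment:
  CH3 → C:1 H:3
  CH(NO2) → C:1 H:1 N:1 O:2
  CH2 → C:1 H:2
  CH2 → C:1 H:2
  CH2NH2 → C:1 H:4 N:1
Element totals:
  C: 5
  H: 12
  N: 2
  O: 2
Molecular formula: C5H12N2O2.
  M = 5(12.011) + 12(1.008) + 2(14.007) + 2(15.999)
    = 60.055 + 12.096 + 28.014 + 31.998 = 132.163

132.16 g/mol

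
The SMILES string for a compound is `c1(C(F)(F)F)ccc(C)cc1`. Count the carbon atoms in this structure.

8

Atom tally by fragment:
  benzene ring core → C:6 H:6
  (− 2 ring H displaced by substituents)
  + CF3 → C:1 F:3
  + CH3 → C:1 H:3
Element totals:
  C: 8
  H: 7
  F: 3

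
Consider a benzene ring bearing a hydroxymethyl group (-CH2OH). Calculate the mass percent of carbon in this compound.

Atom tally by fragment:
  benzene ring core → C:6 H:6
  (− 1 ring H displaced by substituents)
  + CH2OH → C:1 H:3 O:1
Element totals:
  C: 7
  H: 8
  O: 1
Molecular formula: C7H8O.
Molar mass = 108.140 g/mol.
Mass from C: 7 × 12.011 = 84.077 g/mol.
%C = 84.077 / 108.140 × 100 = 77.75%.

77.75%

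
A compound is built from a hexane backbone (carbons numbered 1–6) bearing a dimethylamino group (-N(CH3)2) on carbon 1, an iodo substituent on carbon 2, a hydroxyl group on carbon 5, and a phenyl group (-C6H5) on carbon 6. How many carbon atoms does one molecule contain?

Atom tally by fragment:
  (CH3)2NCH2 → C:3 H:8 N:1
  CH(I) → C:1 H:1 I:1
  CH2 → C:1 H:2
  CH2 → C:1 H:2
  CH(OH) → C:1 H:2 O:1
  CH2C6H5 → C:7 H:7
Element totals:
  C: 14
  H: 22
  I: 1
  N: 1
  O: 1

14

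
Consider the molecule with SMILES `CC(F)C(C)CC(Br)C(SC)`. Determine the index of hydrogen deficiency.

0

Atom tally by fragment:
  CH3 → C:1 H:3
  CH(F) → C:1 H:1 F:1
  CH(CH3) → C:2 H:4
  CH2 → C:1 H:2
  CH(Br) → C:1 H:1 Br:1
  CH2SCH3 → C:2 H:5 S:1
Element totals:
  C: 8
  H: 16
  Br: 1
  F: 1
  S: 1
Molecular formula: C8H16BrFS.
DoU = (2C + 2 + N − H − X) / 2 = (2·8 + 2 + 0 − 16 − 2) / 2 = 0.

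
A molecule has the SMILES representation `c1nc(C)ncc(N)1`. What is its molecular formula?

Atom tally by fragment:
  pyrimidine ring core → C:4 H:4 N:2
  (− 2 ring H displaced by substituents)
  + CH3 → C:1 H:3
  + NH2 → N:1 H:2
Element totals:
  C: 5
  H: 7
  N: 3

C5H7N3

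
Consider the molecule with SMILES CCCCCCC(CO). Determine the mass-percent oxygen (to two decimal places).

Atom tally by fragment:
  CH3 → C:1 H:3
  CH2 → C:1 H:2
  CH2 → C:1 H:2
  CH2 → C:1 H:2
  CH2 → C:1 H:2
  CH2 → C:1 H:2
  CH2CH2OH → C:2 H:5 O:1
Element totals:
  C: 8
  H: 18
  O: 1
Molecular formula: C8H18O.
Molar mass = 130.231 g/mol.
Mass from O: 1 × 15.999 = 15.999 g/mol.
%O = 15.999 / 130.231 × 100 = 12.29%.

12.29%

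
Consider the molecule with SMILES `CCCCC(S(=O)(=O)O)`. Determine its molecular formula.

C5H12O3S

Atom tally by fragment:
  CH3 → C:1 H:3
  CH2 → C:1 H:2
  CH2 → C:1 H:2
  CH2 → C:1 H:2
  CH2SO3H → C:1 H:3 S:1 O:3
Element totals:
  C: 5
  H: 12
  O: 3
  S: 1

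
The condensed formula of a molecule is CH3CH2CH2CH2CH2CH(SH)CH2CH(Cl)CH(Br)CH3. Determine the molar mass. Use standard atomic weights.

Atom tally by fragment:
  CH3 → C:1 H:3
  CH2 → C:1 H:2
  CH2 → C:1 H:2
  CH2 → C:1 H:2
  CH2 → C:1 H:2
  CH(SH) → C:1 H:2 S:1
  CH2 → C:1 H:2
  CH(Cl) → C:1 H:1 Cl:1
  CH(Br) → C:1 H:1 Br:1
  CH3 → C:1 H:3
Element totals:
  C: 10
  H: 20
  Br: 1
  Cl: 1
  S: 1
Molecular formula: C10H20BrClS.
  M = 10(12.011) + 20(1.008) + 79.904 + 35.45 + 32.06
    = 120.110 + 20.160 + 79.904 + 35.450 + 32.060 = 287.684

287.68 g/mol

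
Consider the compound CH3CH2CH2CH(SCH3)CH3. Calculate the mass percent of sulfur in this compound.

27.11%

Atom tally by fragment:
  CH3 → C:1 H:3
  CH2 → C:1 H:2
  CH2 → C:1 H:2
  CH(SCH3) → C:2 H:4 S:1
  CH3 → C:1 H:3
Element totals:
  C: 6
  H: 14
  S: 1
Molecular formula: C6H14S.
Molar mass = 118.238 g/mol.
Mass from S: 1 × 32.06 = 32.060 g/mol.
%S = 32.060 / 118.238 × 100 = 27.11%.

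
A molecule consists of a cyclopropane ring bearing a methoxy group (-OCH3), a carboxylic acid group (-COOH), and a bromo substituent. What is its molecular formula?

C5H7BrO3

Atom tally by fragment:
  cyclopropane ring core → C:3 H:6
  (− 3 ring H displaced by substituents)
  + OCH3 → C:1 H:3 O:1
  + COOH → C:1 H:1 O:2
  + Br → Br:1
Element totals:
  C: 5
  H: 7
  Br: 1
  O: 3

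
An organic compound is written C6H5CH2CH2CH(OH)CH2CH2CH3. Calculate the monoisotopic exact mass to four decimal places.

Atom tally by fragment:
  C6H5CH2 → C:7 H:7
  CH2 → C:1 H:2
  CH(OH) → C:1 H:2 O:1
  CH2 → C:1 H:2
  CH2 → C:1 H:2
  CH3 → C:1 H:3
Element totals:
  C: 12
  H: 18
  O: 1
Molecular formula: C12H18O.
  M = 12(12.0) + 18(1.007825) + 15.994915
    = 144.000000 + 18.140850 + 15.994915 = 178.135765

178.1358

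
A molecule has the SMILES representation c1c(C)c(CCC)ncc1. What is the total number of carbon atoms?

Atom tally by fragment:
  pyridine ring core → C:5 H:5 N:1
  (− 2 ring H displaced by substituents)
  + CH3 → C:1 H:3
  + CH2CH2CH3 → C:3 H:7
Element totals:
  C: 9
  H: 13
  N: 1

9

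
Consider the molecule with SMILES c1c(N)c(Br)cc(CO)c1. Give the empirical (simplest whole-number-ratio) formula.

C7H8BrNO

Atom tally by fragment:
  benzene ring core → C:6 H:6
  (− 3 ring H displaced by substituents)
  + NH2 → N:1 H:2
  + Br → Br:1
  + CH2OH → C:1 H:3 O:1
Element totals:
  C: 7
  H: 8
  Br: 1
  N: 1
  O: 1
Molecular formula: C7H8BrNO.
gcd of subscripts (1, 7, 8, 1, 1) = 1, so the empirical formula equals the molecular formula.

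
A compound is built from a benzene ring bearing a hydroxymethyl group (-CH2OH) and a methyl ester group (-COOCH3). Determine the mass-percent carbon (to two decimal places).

Atom tally by fragment:
  benzene ring core → C:6 H:6
  (− 2 ring H displaced by substituents)
  + CH2OH → C:1 H:3 O:1
  + COOCH3 → C:2 H:3 O:2
Element totals:
  C: 9
  H: 10
  O: 3
Molecular formula: C9H10O3.
Molar mass = 166.176 g/mol.
Mass from C: 9 × 12.011 = 108.099 g/mol.
%C = 108.099 / 166.176 × 100 = 65.05%.

65.05%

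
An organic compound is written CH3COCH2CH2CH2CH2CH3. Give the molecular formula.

C7H14O

Element totals:
  C: 7
  H: 14
  O: 1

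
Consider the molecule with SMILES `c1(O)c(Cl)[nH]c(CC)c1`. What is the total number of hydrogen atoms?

8

Atom tally by fragment:
  pyrrole ring core → C:4 H:5 N:1
  (− 3 ring H displaced by substituents)
  + OH → O:1 H:1
  + Cl → Cl:1
  + C2H5 → C:2 H:5
Element totals:
  C: 6
  H: 8
  Cl: 1
  N: 1
  O: 1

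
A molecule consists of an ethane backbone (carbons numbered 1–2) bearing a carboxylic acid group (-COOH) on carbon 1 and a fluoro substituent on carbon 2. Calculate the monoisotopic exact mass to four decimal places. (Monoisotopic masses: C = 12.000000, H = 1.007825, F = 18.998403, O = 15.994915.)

92.0274

Atom tally by fragment:
  HOOCCH2 → C:2 H:3 O:2
  CH2F → C:1 H:2 F:1
Element totals:
  C: 3
  H: 5
  F: 1
  O: 2
Molecular formula: C3H5FO2.
  M = 3(12.0) + 5(1.007825) + 18.998403 + 2(15.994915)
    = 36.000000 + 5.039125 + 18.998403 + 31.989830 = 92.027358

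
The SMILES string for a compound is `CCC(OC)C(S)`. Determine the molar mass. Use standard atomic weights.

Atom tally by fragment:
  CH3 → C:1 H:3
  CH2 → C:1 H:2
  CH(OCH3) → C:2 H:4 O:1
  CH2SH → C:1 H:3 S:1
Element totals:
  C: 5
  H: 12
  O: 1
  S: 1
Molecular formula: C5H12OS.
  M = 5(12.011) + 12(1.008) + 15.999 + 32.06
    = 60.055 + 12.096 + 15.999 + 32.060 = 120.210

120.21 g/mol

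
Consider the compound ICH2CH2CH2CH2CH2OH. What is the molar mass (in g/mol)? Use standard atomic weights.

214.05 g/mol

Element totals:
  C: 5
  H: 11
  I: 1
  O: 1
Molecular formula: C5H11IO.
  M = 5(12.011) + 11(1.008) + 126.904 + 15.999
    = 60.055 + 11.088 + 126.904 + 15.999 = 214.046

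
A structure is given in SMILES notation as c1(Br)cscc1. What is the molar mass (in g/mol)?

163.03 g/mol

Atom tally by fragment:
  thiophene ring core → C:4 H:4 S:1
  (− 1 ring H displaced by substituents)
  + Br → Br:1
Element totals:
  C: 4
  H: 3
  Br: 1
  S: 1
Molecular formula: C4H3BrS.
  M = 4(12.011) + 3(1.008) + 79.904 + 32.06
    = 48.044 + 3.024 + 79.904 + 32.060 = 163.032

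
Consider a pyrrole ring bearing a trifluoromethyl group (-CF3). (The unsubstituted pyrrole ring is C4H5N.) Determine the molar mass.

135.09 g/mol

Atom tally by fragment:
  pyrrole ring core → C:4 H:5 N:1
  (− 1 ring H displaced by substituents)
  + CF3 → C:1 F:3
Element totals:
  C: 5
  H: 4
  F: 3
  N: 1
Molecular formula: C5H4F3N.
  M = 5(12.011) + 4(1.008) + 3(18.998) + 14.007
    = 60.055 + 4.032 + 56.994 + 14.007 = 135.088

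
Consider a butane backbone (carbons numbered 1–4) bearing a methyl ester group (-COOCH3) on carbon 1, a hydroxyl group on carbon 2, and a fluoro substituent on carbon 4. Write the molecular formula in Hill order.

Atom tally by fragment:
  CH3OOCCH2 → C:3 H:5 O:2
  CH(OH) → C:1 H:2 O:1
  CH2 → C:1 H:2
  CH2F → C:1 H:2 F:1
Element totals:
  C: 6
  H: 11
  F: 1
  O: 3

C6H11FO3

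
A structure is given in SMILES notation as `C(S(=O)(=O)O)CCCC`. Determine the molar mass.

Atom tally by fragment:
  HO3SCH2 → C:1 H:3 S:1 O:3
  CH2 → C:1 H:2
  CH2 → C:1 H:2
  CH2 → C:1 H:2
  CH3 → C:1 H:3
Element totals:
  C: 5
  H: 12
  O: 3
  S: 1
Molecular formula: C5H12O3S.
  M = 5(12.011) + 12(1.008) + 3(15.999) + 32.06
    = 60.055 + 12.096 + 47.997 + 32.060 = 152.208

152.21 g/mol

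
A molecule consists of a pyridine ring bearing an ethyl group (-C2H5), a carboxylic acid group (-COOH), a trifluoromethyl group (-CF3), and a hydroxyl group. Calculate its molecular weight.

235.16 g/mol

Atom tally by fragment:
  pyridine ring core → C:5 H:5 N:1
  (− 4 ring H displaced by substituents)
  + C2H5 → C:2 H:5
  + COOH → C:1 H:1 O:2
  + CF3 → C:1 F:3
  + OH → O:1 H:1
Element totals:
  C: 9
  H: 8
  F: 3
  N: 1
  O: 3
Molecular formula: C9H8F3NO3.
  M = 9(12.011) + 8(1.008) + 3(18.998) + 14.007 + 3(15.999)
    = 108.099 + 8.064 + 56.994 + 14.007 + 47.997 = 235.161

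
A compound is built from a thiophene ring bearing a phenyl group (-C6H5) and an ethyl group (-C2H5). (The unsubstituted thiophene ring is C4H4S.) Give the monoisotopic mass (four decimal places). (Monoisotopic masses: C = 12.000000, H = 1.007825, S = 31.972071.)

Atom tally by fragment:
  thiophene ring core → C:4 H:4 S:1
  (− 2 ring H displaced by substituents)
  + C6H5 → C:6 H:5
  + C2H5 → C:2 H:5
Element totals:
  C: 12
  H: 12
  S: 1
Molecular formula: C12H12S.
  M = 12(12.0) + 12(1.007825) + 31.972071
    = 144.000000 + 12.093900 + 31.972071 = 188.065971

188.0660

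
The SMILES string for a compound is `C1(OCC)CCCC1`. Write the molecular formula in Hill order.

C7H14O

Atom tally by fragment:
  cyclopentane ring core → C:5 H:10
  (− 1 ring H displaced by substituents)
  + OC2H5 → C:2 H:5 O:1
Element totals:
  C: 7
  H: 14
  O: 1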